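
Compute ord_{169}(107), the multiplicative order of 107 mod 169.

39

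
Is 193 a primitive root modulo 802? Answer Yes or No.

φ(802) = φ(2)·φ(401) = 1·400 = 400 = 2^4 · 5^2.
An element g generates (Z/802Z)^× iff g^(400/q) ≢ 1 (mod 802) for each prime q ∈ {2, 5}.
193^200 ≡ 801 (mod 802)  [q = 2: ≢ 1 ✓]
193^80 ≡ 719 (mod 802)  [q = 5: ≢ 1 ✓]
None equal 1, so ord_802(193) = 400: 193 is a primitive root.

Yes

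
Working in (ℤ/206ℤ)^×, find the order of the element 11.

102

Since 11 ∈ (Z/206Z)^×, its order divides φ(206) = φ(2)·φ(103) = 1·102 = 102 = 2 · 3 · 17.
Divisors of 102: 1, 2, 3, 6, 17, 34, 51, 102.
Evaluate successive powers at the divisors of 102:
11^1 ≡ 11 (mod 206)
11^2 ≡ 121 (mod 206)
11^3 ≡ 95 (mod 206)
11^6 ≡ 167 (mod 206)
11^17 ≡ 57 (mod 206)
11^34 ≡ 159 (mod 206)
11^51 ≡ 205 (mod 206)
11^102 ≡ 1 (mod 206) ✓
The smallest such exponent is 102, so the order of 11 is 102.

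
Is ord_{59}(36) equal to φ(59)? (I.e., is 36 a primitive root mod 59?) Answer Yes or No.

φ(59) = 59 − 1 = 58 = 2 · 29.
36 is a primitive root mod 59 iff 36^(φ(59)/q) ≢ 1 for every prime q | φ(59), i.e. q ∈ {2, 29}.
36^29 ≡ 1 (mod 59)  [q = 2: ≡ 1 ✗]
36^2 ≡ 57 (mod 59)  [q = 29: ≢ 1 ✓]
36^29 ≡ 1 shows ord(36) | 29, strictly less than φ(59); not a primitive root.

No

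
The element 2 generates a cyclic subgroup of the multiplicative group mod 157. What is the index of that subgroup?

By Lagrange's theorem, ord_157(2) divides φ(157) = 157 − 1 = 156 = 2^2 · 3 · 13.
Divisors of 156: 1, 2, 3, 4, 6, 12, 13, 26, 39, 52, 78, 156.
Check 2^d mod 157 for each divisor in increasing order:
2^1 ≡ 2 (mod 157)
2^2 ≡ 4 (mod 157)
2^3 ≡ 8 (mod 157)
2^4 ≡ 16 (mod 157)
2^6 ≡ 64 (mod 157)
2^12 ≡ 14 (mod 157)
2^13 ≡ 28 (mod 157)
2^26 ≡ 156 (mod 157)
2^39 ≡ 129 (mod 157)
2^52 ≡ 1 (mod 157) ✓
The order of 2 is 52, so the subgroup it generates has 52 elements.
The index is φ(157) / ord(2) = 156 / 52 = 3.

3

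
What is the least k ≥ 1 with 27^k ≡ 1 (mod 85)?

16

Since 27 ∈ (Z/85Z)^×, its order divides φ(85) = φ(5·17) = (5−1)·(17−1) = 4·16 = 64 = 2^6.
Divisors of 64: 1, 2, 4, 8, 16, 32, 64.
Evaluate successive powers at the divisors of 64:
27^1 ≡ 27
27^2 ≡ 49
27^4 ≡ 21
27^8 ≡ 16
27^16 ≡ 1
Therefore the multiplicative order of 27 modulo 85 is 16.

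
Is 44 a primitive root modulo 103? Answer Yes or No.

φ(103) = 103 − 1 = 102 = 2 · 3 · 17.
An element g generates (Z/103Z)^× iff g^(102/q) ≢ 1 (mod 103) for each prime q ∈ {2, 3, 17}.
44^51 ≡ 102 (mod 103)  [q = 2: ≢ 1 ✓]
44^34 ≡ 46 (mod 103)  [q = 3: ≢ 1 ✓]
44^6 ≡ 9 (mod 103)  [q = 17: ≢ 1 ✓]
All checks pass, so 44 has order 102 and is a primitive root modulo 103.

Yes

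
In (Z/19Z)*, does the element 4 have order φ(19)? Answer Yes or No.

φ(19) = 19 − 1 = 18 = 2 · 3^2.
4 is a primitive root mod 19 iff 4^(φ(19)/q) ≢ 1 for every prime q | φ(19), i.e. q ∈ {2, 3}.
4^9 ≡ 1 (mod 19)  [q = 2: ≡ 1 ✗]
4^6 ≡ 11 (mod 19)  [q = 3: ≢ 1 ✓]
Since 4^9 ≡ 1, the order of 4 divides 9 < 18, so 4 is not a primitive root.

No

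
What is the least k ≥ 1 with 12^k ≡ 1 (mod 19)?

By Lagrange's theorem, ord_19(12) divides φ(19) = 19 − 1 = 18 = 2 · 3^2.
Divisors of 18: 1, 2, 3, 6, 9, 18.
Test each divisor d:
12^1 ≡ 12 (mod 19)
12^2 ≡ 11 (mod 19)
12^3 ≡ 18 (mod 19)
12^6 ≡ 1 (mod 19) ✓
Hence ord(12) = 6.

6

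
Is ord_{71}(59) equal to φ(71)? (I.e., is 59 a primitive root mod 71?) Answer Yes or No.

Yes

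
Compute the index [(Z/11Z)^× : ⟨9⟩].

2

Since 9 ∈ (Z/11Z)^×, its order divides φ(11) = 11 − 1 = 10 = 2 · 5.
Divisors of 10: 1, 2, 5, 10.
Compute 9^d (mod 11) for the divisors d until we hit 1:
9^1 ≡ 9 (mod 11)
9^2 ≡ 4 (mod 11)
9^5 ≡ 1 (mod 11) ✓
So ord_11(9) = 5, hence |⟨9⟩| = 5.
The index is φ(11) / ord(9) = 10 / 5 = 2.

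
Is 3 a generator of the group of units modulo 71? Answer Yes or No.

No

φ(71) = 71 − 1 = 70 = 2 · 5 · 7.
Test 3^(70/q) mod 71 for each prime factor q of 70:
3^35 ≡ 1 (mod 71)  [q = 2: ≡ 1 ✗]
3^14 ≡ 54 (mod 71)  [q = 5: ≢ 1 ✓]
3^10 ≡ 48 (mod 71)  [q = 7: ≢ 1 ✓]
3^35 ≡ 1 shows ord(3) | 35, strictly less than φ(71); not a primitive root.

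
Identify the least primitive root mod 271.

φ(271) = 271 − 1 = 270 = 2 · 3^3 · 5.
g is a primitive root iff g^(270/q) ≢ 1 (mod 271) for each prime q ∈ {2, 3, 5}.
g = 2: 2^135 ≡ 1 — hits 1, so not a primitive root.
g = 3: 3^135 ≡ 270; 3^90 ≡ 1 — hits 1, so not a primitive root.
g = 4: 4^135 ≡ 1 — hits 1, so not a primitive root.
g = 5: 5^135 ≡ 1 — hits 1, so not a primitive root.
g = 6: 6^135 ≡ 270; 6^90 ≡ 242; 6^54 ≡ 10 — none is 1, so 6 is a primitive root.
Hence the least primitive root of 271 is 6.

6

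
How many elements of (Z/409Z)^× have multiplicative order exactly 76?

0

φ(409) = 409 − 1 = 408 = 2^3 · 3 · 17.
(Z/409Z)^× is cyclic (|G| = 408); a cyclic group of order m has exactly φ(d) elements of each order d | m, and none otherwise.
Here 408 is not a multiple of 76, so there are no elements of order 76.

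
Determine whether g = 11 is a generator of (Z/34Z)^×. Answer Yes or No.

φ(34) = φ(2)·φ(17) = 1·16 = 16 = 2^4.
Test 11^(16/q) mod 34 for each prime factor q of 16:
11^8 ≡ 33 (mod 34)  [q = 2: ≢ 1 ✓]
All checks pass, so 11 has order 16 and is a primitive root modulo 34.

Yes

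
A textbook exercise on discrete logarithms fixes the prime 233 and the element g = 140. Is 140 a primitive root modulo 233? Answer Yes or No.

Yes

φ(233) = 233 − 1 = 232 = 2^3 · 29.
140 is a primitive root mod 233 iff 140^(φ(233)/q) ≢ 1 for every prime q | φ(233), i.e. q ∈ {2, 29}.
140^116 ≡ 232 (mod 233)  [q = 2: ≢ 1 ✓]
140^8 ≡ 2 (mod 233)  [q = 29: ≢ 1 ✓]
Every test exponent gives a nontrivial residue, hence 140 generates the full group.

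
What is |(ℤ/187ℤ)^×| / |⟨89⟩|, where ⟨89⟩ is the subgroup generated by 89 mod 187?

40

By Lagrange's theorem, ord_187(89) divides φ(187) = φ(11·17) = (11−1)·(17−1) = 10·16 = 160 = 2^5 · 5.
Divisors of 160: 1, 2, 4, 5, 8, 10, 16, 20, 32, 40, 80, 160.
Test each divisor d:
89^1 ≡ 89 (mod 187)
89^2 ≡ 67 (mod 187)
89^4 ≡ 1 (mod 187) ✓
So ord_187(89) = 4, hence |⟨89⟩| = 4.
The index is φ(187) / ord(89) = 160 / 4 = 40.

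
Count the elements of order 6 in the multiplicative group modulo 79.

φ(79) = 79 − 1 = 78 = 2 · 3 · 13.
Since (Z/79Z)^× is cyclic of order 78, the number of elements of order d is φ(d) when d | 78 and 0 otherwise.
6 = 2 · 3 divides 78, and φ(6) = 2.

2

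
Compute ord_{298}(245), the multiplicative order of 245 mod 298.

37

By Lagrange's theorem, ord_298(245) divides φ(298) = φ(2)·φ(149) = 1·148 = 148 = 2^2 · 37.
Divisors of 148: 1, 2, 4, 37, 74, 148.
Evaluate successive powers at the divisors of 148:
245^1 ≡ 245 (mod 298)
245^2 ≡ 127 (mod 298)
245^4 ≡ 37 (mod 298)
245^37 ≡ 1 (mod 298) ✓
So ord_298(245) = 37.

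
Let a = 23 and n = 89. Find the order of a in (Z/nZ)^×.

Since 23 ∈ (Z/89Z)^×, its order divides φ(89) = 89 − 1 = 88 = 2^3 · 11.
Divisors of 88: 1, 2, 4, 8, 11, 22, 44, 88.
Compute 23^d (mod 89) for the divisors d until we hit 1:
23^1 ≡ 23 (mod 89)
23^2 ≡ 84 (mod 89)
23^4 ≡ 25 (mod 89)
23^8 ≡ 2 (mod 89)
23^11 ≡ 37 (mod 89)
23^22 ≡ 34 (mod 89)
23^44 ≡ 88 (mod 89)
23^88 ≡ 1 (mod 89) ✓
The smallest such exponent is 88, so the order of 23 is 88.

88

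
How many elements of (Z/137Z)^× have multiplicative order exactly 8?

4

φ(137) = 137 − 1 = 136 = 2^3 · 17.
In a cyclic group of order 136, there are φ(d) elements of order d for each divisor d of 136, and zero for non-divisors.
8 = 2^3 divides 136, and φ(8) = 4.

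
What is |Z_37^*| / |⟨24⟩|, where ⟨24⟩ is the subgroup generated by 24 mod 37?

1

By Lagrange's theorem, ord_37(24) divides φ(37) = 37 − 1 = 36 = 2^2 · 3^2.
Divisors of 36: 1, 2, 3, 4, 6, 9, 12, 18, 36.
Compute 24^d (mod 37) for the divisors d until we hit 1:
24^1 ≡ 24 (mod 37)
24^2 ≡ 21 (mod 37)
24^3 ≡ 23 (mod 37)
24^4 ≡ 34 (mod 37)
24^6 ≡ 11 (mod 37)
24^9 ≡ 31 (mod 37)
24^12 ≡ 10 (mod 37)
24^18 ≡ 36 (mod 37)
24^36 ≡ 1 (mod 37) ✓
Thus |⟨24⟩| = ord(24) = 36.
The index is φ(37) / ord(24) = 36 / 36 = 1.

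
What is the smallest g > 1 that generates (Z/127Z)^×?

φ(127) = 127 − 1 = 126 = 2 · 3^2 · 7.
Test candidates g = 2, 3, … against the prime factors q ∈ {2, 3, 7} of φ(127): g is a generator iff g^(126/q) ≢ 1 for every such q.
g = 2: 2^63 ≡ 1 — hits 1, so not a primitive root.
g = 3: 3^63 ≡ 126; 3^42 ≡ 107; 3^18 ≡ 4 — none is 1, so 3 is a primitive root.
Hence the least primitive root of 127 is 3.

3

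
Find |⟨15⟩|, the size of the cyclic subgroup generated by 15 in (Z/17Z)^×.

8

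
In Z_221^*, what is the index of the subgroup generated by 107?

4

Since 107 ∈ (Z/221Z)^×, its order divides φ(221) = φ(13·17) = (13−1)·(17−1) = 12·16 = 192 = 2^6 · 3.
Divisors of 192: 1, 2, 3, 4, 6, 8, 12, 16, 24, 32, 48, 64, 96, 192.
Test each divisor d:
107^1 ≡ 107
107^2 ≡ 178
107^3 ≡ 40
107^4 ≡ 81
107^6 ≡ 53
107^8 ≡ 152
107^12 ≡ 157
107^16 ≡ 120
107^24 ≡ 118
107^32 ≡ 35
107^48 ≡ 1
So ord_221(107) = 48, hence |⟨107⟩| = 48.
Index = |(Z/221Z)^×| / |⟨107⟩| = 192 / 48 = 4.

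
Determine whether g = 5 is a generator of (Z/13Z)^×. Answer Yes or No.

No

φ(13) = 13 − 1 = 12 = 2^2 · 3.
An element g generates (Z/13Z)^× iff g^(12/q) ≢ 1 (mod 13) for each prime q ∈ {2, 3}.
5^6 ≡ 12 (mod 13)  [q = 2: ≢ 1 ✓]
5^4 ≡ 1 (mod 13)  [q = 3: ≡ 1 ✗]
The check at q = 3 fails, so 5 generates a proper subgroup.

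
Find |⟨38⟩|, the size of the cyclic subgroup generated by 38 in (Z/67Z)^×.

Since 38 ∈ (Z/67Z)^×, its order divides φ(67) = 67 − 1 = 66 = 2 · 3 · 11.
Divisors of 66: 1, 2, 3, 6, 11, 22, 33, 66.
Check 38^d mod 67 for each divisor in increasing order:
38^1 ≡ 38 (mod 67)
38^2 ≡ 37 (mod 67)
38^3 ≡ 66 (mod 67)
38^6 ≡ 1 (mod 67) ✓
Therefore the multiplicative order of 38 modulo 67 is 6.

6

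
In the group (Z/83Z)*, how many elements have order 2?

1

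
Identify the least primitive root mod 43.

φ(43) = 43 − 1 = 42 = 2 · 3 · 7.
Test candidates g = 2, 3, … against the prime factors q ∈ {2, 3, 7} of φ(43): g is a generator iff g^(42/q) ≢ 1 for every such q.
g = 2: 2^21 ≡ 42; 2^14 ≡ 1 — hits 1, so not a primitive root.
g = 3: 3^21 ≡ 42; 3^14 ≡ 36; 3^6 ≡ 41 — none is 1, so 3 is a primitive root.
So 3 is the smallest generator of (Z/43Z)^×.

3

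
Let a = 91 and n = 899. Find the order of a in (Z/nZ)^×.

70

By Lagrange's theorem, ord_899(91) divides φ(899) = φ(29·31) = (29−1)·(31−1) = 28·30 = 840 = 2^3 · 3 · 5 · 7.
Divisors of 840: 1, 2, 3, 4, 5, 6, 7, 8, 10, 12, 14, 15, 20, 21, 24, 28, 30, 35, 40, 42, 56, 60, 70, 84, 105, 120, 140, 168, 210, 280, 420, 840.
Test each divisor d:
91^1 ≡ 91 (mod 899)
91^2 ≡ 190 (mod 899)
91^3 ≡ 209 (mod 899)
91^4 ≡ 140 (mod 899)
91^5 ≡ 154 (mod 899)
91^6 ≡ 529 (mod 899)
91^7 ≡ 492 (mod 899)
91^8 ≡ 721 (mod 899)
91^10 ≡ 342 (mod 899)
91^12 ≡ 252 (mod 899)
91^14 ≡ 233 (mod 899)
91^15 ≡ 526 (mod 899)
91^20 ≡ 94 (mod 899)
91^21 ≡ 463 (mod 899)
91^24 ≡ 574 (mod 899)
91^28 ≡ 349 (mod 899)
91^30 ≡ 683 (mod 899)
91^35 ≡ 898 (mod 899)
91^40 ≡ 745 (mod 899)
91^42 ≡ 407 (mod 899)
91^56 ≡ 436 (mod 899)
91^60 ≡ 807 (mod 899)
91^70 ≡ 1 (mod 899) ✓
Hence ord(91) = 70.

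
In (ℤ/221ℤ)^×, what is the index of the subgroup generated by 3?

4

Since 3 ∈ (Z/221Z)^×, its order divides φ(221) = φ(13·17) = (13−1)·(17−1) = 12·16 = 192 = 2^6 · 3.
Divisors of 192: 1, 2, 3, 4, 6, 8, 12, 16, 24, 32, 48, 64, 96, 192.
Evaluate successive powers at the divisors of 192:
3^1 ≡ 3 (mod 221)
3^2 ≡ 9 (mod 221)
3^3 ≡ 27 (mod 221)
3^4 ≡ 81 (mod 221)
3^6 ≡ 66 (mod 221)
3^8 ≡ 152 (mod 221)
3^12 ≡ 157 (mod 221)
3^16 ≡ 120 (mod 221)
3^24 ≡ 118 (mod 221)
3^32 ≡ 35 (mod 221)
3^48 ≡ 1 (mod 221) ✓
Thus |⟨3⟩| = ord(3) = 48.
[(Z/221Z)^× : ⟨3⟩] = 192/48 = 4.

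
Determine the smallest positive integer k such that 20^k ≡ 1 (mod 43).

ord(20) | φ(43) = 43 − 1 = 42 = 2 · 3 · 7.
Divisors of 42: 1, 2, 3, 6, 7, 14, 21, 42.
Test each divisor d:
20^1 ≡ 20 (mod 43)
20^2 ≡ 13 (mod 43)
20^3 ≡ 2 (mod 43)
20^6 ≡ 4 (mod 43)
20^7 ≡ 37 (mod 43)
20^14 ≡ 36 (mod 43)
20^21 ≡ 42 (mod 43)
20^42 ≡ 1 (mod 43) ✓
So ord_43(20) = 42.

42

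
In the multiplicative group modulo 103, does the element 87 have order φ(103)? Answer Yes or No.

Yes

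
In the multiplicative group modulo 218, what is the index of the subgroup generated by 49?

4

The order of 49 must divide φ(218) = φ(2)·φ(109) = 1·108 = 108 = 2^2 · 3^3.
Divisors of 108: 1, 2, 3, 4, 6, 9, 12, 18, 27, 36, 54, 108.
Test each divisor d:
49^1 ≡ 49 (mod 218)
49^2 ≡ 3 (mod 218)
49^3 ≡ 147 (mod 218)
49^4 ≡ 9 (mod 218)
49^6 ≡ 27 (mod 218)
49^9 ≡ 45 (mod 218)
49^12 ≡ 75 (mod 218)
49^18 ≡ 63 (mod 218)
49^27 ≡ 1 (mod 218) ✓
So ord_218(49) = 27, hence |⟨49⟩| = 27.
The index is φ(218) / ord(49) = 108 / 27 = 4.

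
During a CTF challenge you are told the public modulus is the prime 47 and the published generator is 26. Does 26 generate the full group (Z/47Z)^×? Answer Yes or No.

φ(47) = 47 − 1 = 46 = 2 · 23.
It suffices to check that the order of 26 is not a proper divisor of 46: compute 26^(46/q) for q ∈ {2, 23}.
26^23 ≡ 46 (mod 47)  [q = 2: ≢ 1 ✓]
26^2 ≡ 18 (mod 47)  [q = 23: ≢ 1 ✓]
None equal 1, so ord_47(26) = 46: 26 is a primitive root.

Yes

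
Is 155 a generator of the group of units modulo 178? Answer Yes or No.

Yes

φ(178) = φ(2)·φ(89) = 1·88 = 88 = 2^3 · 11.
An element g generates (Z/178Z)^× iff g^(88/q) ≢ 1 (mod 178) for each prime q ∈ {2, 11}.
155^44 ≡ 177 (mod 178)  [q = 2: ≢ 1 ✓]
155^8 ≡ 91 (mod 178)  [q = 11: ≢ 1 ✓]
All checks pass, so 155 has order 88 and is a primitive root modulo 178.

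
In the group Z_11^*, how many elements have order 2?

1

φ(11) = 11 − 1 = 10 = 2 · 5.
Since (Z/11Z)^× is cyclic of order 10, the number of elements of order d is φ(d) when d | 10 and 0 otherwise.
2 | 10, and φ(2) = 2 − 1 = 1.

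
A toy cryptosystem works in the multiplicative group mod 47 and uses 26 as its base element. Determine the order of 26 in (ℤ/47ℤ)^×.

46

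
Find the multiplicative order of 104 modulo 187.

40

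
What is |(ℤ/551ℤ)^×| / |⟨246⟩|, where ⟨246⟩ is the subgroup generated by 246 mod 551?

ord(246) | φ(551) = φ(19·29) = (19−1)·(29−1) = 18·28 = 504 = 2^3 · 3^2 · 7.
Divisors of 504: 1, 2, 3, 4, 6, 7, 8, 9, 12, 14, 18, 21, 24, 28, 36, 42, 56, 63, 72, 84, 126, 168, 252, 504.
Evaluate successive powers at the divisors of 504:
246^1 ≡ 246 (mod 551)
246^2 ≡ 457 (mod 551)
246^3 ≡ 18 (mod 551)
246^4 ≡ 20 (mod 551)
246^6 ≡ 324 (mod 551)
246^7 ≡ 360 (mod 551)
246^8 ≡ 400 (mod 551)
246^9 ≡ 322 (mod 551)
246^12 ≡ 286 (mod 551)
246^14 ≡ 115 (mod 551)
246^18 ≡ 96 (mod 551)
246^21 ≡ 75 (mod 551)
246^24 ≡ 248 (mod 551)
246^28 ≡ 1 (mod 551) ✓
Thus |⟨246⟩| = ord(246) = 28.
Index = |(Z/551Z)^×| / |⟨246⟩| = 504 / 28 = 18.

18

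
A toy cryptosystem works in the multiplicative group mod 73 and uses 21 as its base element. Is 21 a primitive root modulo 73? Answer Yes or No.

φ(73) = 73 − 1 = 72 = 2^3 · 3^2.
Test 21^(72/q) mod 73 for each prime factor q of 72:
21^36 ≡ 72 (mod 73)  [q = 2: ≢ 1 ✓]
21^24 ≡ 1 (mod 73)  [q = 3: ≡ 1 ✗]
21^24 ≡ 1 shows ord(21) | 24, strictly less than φ(73); not a primitive root.

No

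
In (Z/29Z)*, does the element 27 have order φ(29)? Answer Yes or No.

φ(29) = 29 − 1 = 28 = 2^2 · 7.
27 is a primitive root mod 29 iff 27^(φ(29)/q) ≢ 1 for every prime q | φ(29), i.e. q ∈ {2, 7}.
27^14 ≡ 28 (mod 29)  [q = 2: ≢ 1 ✓]
27^4 ≡ 16 (mod 29)  [q = 7: ≢ 1 ✓]
Every test exponent gives a nontrivial residue, hence 27 generates the full group.

Yes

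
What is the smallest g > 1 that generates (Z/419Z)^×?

2

φ(419) = 419 − 1 = 418 = 2 · 11 · 19.
Test candidates g = 2, 3, … against the prime factors q ∈ {2, 11, 19} of φ(419): g is a generator iff g^(418/q) ≢ 1 for every such q.
g = 2: 2^209 ≡ 418; 2^38 ≡ 334; 2^22 ≡ 114 — none is 1, so 2 is a primitive root.
The smallest primitive root modulo 419 is 2.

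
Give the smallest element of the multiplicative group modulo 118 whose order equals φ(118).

φ(118) = φ(2)·φ(59) = 1·58 = 58 = 2 · 29.
g is a primitive root iff g^(58/q) ≢ 1 (mod 118) for each prime q ∈ {2, 29}.
g = 2: gcd(2, 118) = 2 > 1, not a unit — skip.
g = 3: 3^29 ≡ 1 — hits 1, so not a primitive root.
g = 4: gcd(4, 118) = 2 > 1, not a unit — skip.
g = 5: 5^29 ≡ 1 — hits 1, so not a primitive root.
g = 6: gcd(6, 118) = 2 > 1, not a unit — skip.
g = 7: 7^29 ≡ 1 — hits 1, so not a primitive root.
g = 8: gcd(8, 118) = 2 > 1, not a unit — skip.
g = 9: 9^29 ≡ 1 — hits 1, so not a primitive root.
g = 10: gcd(10, 118) = 2 > 1, not a unit — skip.
g = 11: 11^29 ≡ 117; 11^2 ≡ 3 — none is 1, so 11 is a primitive root.
So 11 is the smallest generator of (Z/118Z)^×.

11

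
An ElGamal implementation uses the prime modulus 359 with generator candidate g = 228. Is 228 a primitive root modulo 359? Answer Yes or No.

Yes

φ(359) = 359 − 1 = 358 = 2 · 179.
Test 228^(358/q) mod 359 for each prime factor q of 358:
228^179 ≡ 358 (mod 359)  [q = 2: ≢ 1 ✓]
228^2 ≡ 288 (mod 359)  [q = 179: ≢ 1 ✓]
None equal 1, so ord_359(228) = 358: 228 is a primitive root.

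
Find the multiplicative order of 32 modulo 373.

372

By Lagrange's theorem, ord_373(32) divides φ(373) = 373 − 1 = 372 = 2^2 · 3 · 31.
Divisors of 372: 1, 2, 3, 4, 6, 12, 31, 62, 93, 124, 186, 372.
Test each divisor d:
32^1 ≡ 32
32^2 ≡ 278
32^3 ≡ 317
32^4 ≡ 73
32^6 ≡ 152
32^12 ≡ 351
32^31 ≡ 173
32^62 ≡ 89
32^93 ≡ 104
32^124 ≡ 88
32^186 ≡ 372
32^372 ≡ 1
Hence ord(32) = 372.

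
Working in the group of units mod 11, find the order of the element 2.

10

The order of 2 must divide φ(11) = 11 − 1 = 10 = 2 · 5.
Divisors of 10: 1, 2, 5, 10.
Evaluate successive powers at the divisors of 10:
2^1 ≡ 2
2^2 ≡ 4
2^5 ≡ 10
2^10 ≡ 1
The smallest such exponent is 10, so the order of 2 is 10.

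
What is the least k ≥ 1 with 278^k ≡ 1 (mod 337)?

16

The order of 278 must divide φ(337) = 337 − 1 = 336 = 2^4 · 3 · 7.
Divisors of 336: 1, 2, 3, 4, 6, 7, 8, 12, 14, 16, 21, 24, 28, 42, 48, 56, 84, 112, 168, 336.
Check 278^d mod 337 for each divisor in increasing order:
278^1 ≡ 278 (mod 337)
278^2 ≡ 111 (mod 337)
278^3 ≡ 191 (mod 337)
278^4 ≡ 189 (mod 337)
278^6 ≡ 85 (mod 337)
278^7 ≡ 40 (mod 337)
278^8 ≡ 336 (mod 337)
278^12 ≡ 148 (mod 337)
278^14 ≡ 252 (mod 337)
278^16 ≡ 1 (mod 337) ✓
The smallest such exponent is 16, so the order of 278 is 16.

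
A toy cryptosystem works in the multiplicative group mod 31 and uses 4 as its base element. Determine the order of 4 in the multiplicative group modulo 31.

5

By Lagrange's theorem, ord_31(4) divides φ(31) = 31 − 1 = 30 = 2 · 3 · 5.
Divisors of 30: 1, 2, 3, 5, 6, 10, 15, 30.
Evaluate successive powers at the divisors of 30:
4^1 ≡ 4 (mod 31)
4^2 ≡ 16 (mod 31)
4^3 ≡ 2 (mod 31)
4^5 ≡ 1 (mod 31) ✓
The smallest such exponent is 5, so the order of 4 is 5.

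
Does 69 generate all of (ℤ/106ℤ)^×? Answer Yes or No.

No

φ(106) = φ(2)·φ(53) = 1·52 = 52 = 2^2 · 13.
An element g generates (Z/106Z)^× iff g^(52/q) ≢ 1 (mod 106) for each prime q ∈ {2, 13}.
69^26 ≡ 1 (mod 106)  [q = 2: ≡ 1 ✗]
69^4 ≡ 81 (mod 106)  [q = 13: ≢ 1 ✓]
The check at q = 2 fails, so 69 generates a proper subgroup.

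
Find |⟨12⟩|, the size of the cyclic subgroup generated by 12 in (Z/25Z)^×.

20

By Lagrange's theorem, ord_25(12) divides φ(25) = φ(5^2) = 5·(5−1) = 20 = 2^2 · 5.
Divisors of 20: 1, 2, 4, 5, 10, 20.
Compute 12^d (mod 25) for the divisors d until we hit 1:
12^1 ≡ 12 (mod 25)
12^2 ≡ 19 (mod 25)
12^4 ≡ 11 (mod 25)
12^5 ≡ 7 (mod 25)
12^10 ≡ 24 (mod 25)
12^20 ≡ 1 (mod 25) ✓
So ord_25(12) = 20.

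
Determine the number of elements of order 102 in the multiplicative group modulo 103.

32

φ(103) = 103 − 1 = 102 = 2 · 3 · 17.
(Z/103Z)^× is cyclic (|G| = 102); a cyclic group of order m has exactly φ(d) elements of each order d | m, and none otherwise.
102 = 2 · 3 · 17 divides 102, and φ(102) = 32.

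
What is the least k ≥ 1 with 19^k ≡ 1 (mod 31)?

15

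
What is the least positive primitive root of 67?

2

φ(67) = 67 − 1 = 66 = 2 · 3 · 11.
Test candidates g = 2, 3, … against the prime factors q ∈ {2, 3, 11} of φ(67): g is a generator iff g^(66/q) ≢ 1 for every such q.
g = 2: 2^33 ≡ 66; 2^22 ≡ 37; 2^6 ≡ 64 — none is 1, so 2 is a primitive root.
Hence the least primitive root of 67 is 2.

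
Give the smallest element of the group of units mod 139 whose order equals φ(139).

φ(139) = 139 − 1 = 138 = 2 · 3 · 23.
g is a primitive root iff g^(138/q) ≢ 1 (mod 139) for each prime q ∈ {2, 3, 23}.
g = 2: 2^69 ≡ 138; 2^46 ≡ 96; 2^6 ≡ 64 — none is 1, so 2 is a primitive root.
The smallest primitive root modulo 139 is 2.

2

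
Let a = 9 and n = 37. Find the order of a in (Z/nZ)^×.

9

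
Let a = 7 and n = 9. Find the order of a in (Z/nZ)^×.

3

Since 7 ∈ (Z/9Z)^×, its order divides φ(9) = φ(3^2) = 3·(3−1) = 6 = 2 · 3.
Divisors of 6: 1, 2, 3, 6.
Check 7^d mod 9 for each divisor in increasing order:
7^1 ≡ 7 (mod 9)
7^2 ≡ 4 (mod 9)
7^3 ≡ 1 (mod 9) ✓
Therefore the multiplicative order of 7 modulo 9 is 3.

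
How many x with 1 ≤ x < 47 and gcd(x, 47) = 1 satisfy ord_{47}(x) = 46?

22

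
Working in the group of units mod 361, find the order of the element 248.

19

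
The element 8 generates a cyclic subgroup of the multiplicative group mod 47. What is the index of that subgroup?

2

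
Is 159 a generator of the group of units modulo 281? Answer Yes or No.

φ(281) = 281 − 1 = 280 = 2^3 · 5 · 7.
159 is a primitive root mod 281 iff 159^(φ(281)/q) ≢ 1 for every prime q | φ(281), i.e. q ∈ {2, 5, 7}.
159^140 ≡ 280 (mod 281)  [q = 2: ≢ 1 ✓]
159^56 ≡ 86 (mod 281)  [q = 5: ≢ 1 ✓]
159^40 ≡ 249 (mod 281)  [q = 7: ≢ 1 ✓]
None equal 1, so ord_281(159) = 280: 159 is a primitive root.

Yes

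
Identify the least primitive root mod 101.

φ(101) = 101 − 1 = 100 = 2^2 · 5^2.
g is a primitive root iff g^(100/q) ≢ 1 (mod 101) for each prime q ∈ {2, 5}.
g = 2: 2^50 ≡ 100; 2^20 ≡ 95 — none is 1, so 2 is a primitive root.
So 2 is the smallest generator of (Z/101Z)^×.

2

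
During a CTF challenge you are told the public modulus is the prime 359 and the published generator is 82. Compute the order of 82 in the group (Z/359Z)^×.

179

The order of 82 must divide φ(359) = 359 − 1 = 358 = 2 · 179.
Divisors of 358: 1, 2, 179, 358.
Test each divisor d:
82^1 ≡ 82 (mod 359)
82^2 ≡ 262 (mod 359)
82^179 ≡ 1 (mod 359) ✓
Hence ord(82) = 179.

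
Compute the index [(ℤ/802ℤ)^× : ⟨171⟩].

5

ord(171) | φ(802) = φ(2)·φ(401) = 1·400 = 400 = 2^4 · 5^2.
Divisors of 400: 1, 2, 4, 5, 8, 10, 16, 20, 25, 40, 50, 80, 100, 200, 400.
Compute 171^d (mod 802) for the divisors d until we hit 1:
171^1 ≡ 171 (mod 802)
171^2 ≡ 369 (mod 802)
171^4 ≡ 623 (mod 802)
171^5 ≡ 669 (mod 802)
171^8 ≡ 763 (mod 802)
171^10 ≡ 45 (mod 802)
171^16 ≡ 719 (mod 802)
171^20 ≡ 421 (mod 802)
171^25 ≡ 147 (mod 802)
171^40 ≡ 801 (mod 802)
171^50 ≡ 757 (mod 802)
171^80 ≡ 1 (mod 802) ✓
Thus |⟨171⟩| = ord(171) = 80.
The index is φ(802) / ord(171) = 400 / 80 = 5.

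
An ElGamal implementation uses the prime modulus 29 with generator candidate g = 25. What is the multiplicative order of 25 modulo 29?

7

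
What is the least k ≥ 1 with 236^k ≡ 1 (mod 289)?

By Lagrange's theorem, ord_289(236) divides φ(289) = φ(17^2) = 17·(17−1) = 272 = 2^4 · 17.
Divisors of 272: 1, 2, 4, 8, 16, 17, 34, 68, 136, 272.
Compute 236^d (mod 289) for the divisors d until we hit 1:
236^1 ≡ 236 (mod 289)
236^2 ≡ 208 (mod 289)
236^4 ≡ 203 (mod 289)
236^8 ≡ 171 (mod 289)
236^16 ≡ 52 (mod 289)
236^17 ≡ 134 (mod 289)
236^34 ≡ 38 (mod 289)
236^68 ≡ 288 (mod 289)
236^136 ≡ 1 (mod 289) ✓
So ord_289(236) = 136.

136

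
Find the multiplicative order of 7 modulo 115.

44

ord(7) | φ(115) = φ(5·23) = (5−1)·(23−1) = 4·22 = 88 = 2^3 · 11.
Divisors of 88: 1, 2, 4, 8, 11, 22, 44, 88.
Compute 7^d (mod 115) for the divisors d until we hit 1:
7^1 ≡ 7
7^2 ≡ 49
7^4 ≡ 101
7^8 ≡ 81
7^11 ≡ 68
7^22 ≡ 24
7^44 ≡ 1
Therefore the multiplicative order of 7 modulo 115 is 44.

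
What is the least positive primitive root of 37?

φ(37) = 37 − 1 = 36 = 2^2 · 3^2.
g is a primitive root iff g^(36/q) ≢ 1 (mod 37) for each prime q ∈ {2, 3}.
g = 2: 2^18 ≡ 36; 2^12 ≡ 26 — none is 1, so 2 is a primitive root.
The smallest primitive root modulo 37 is 2.

2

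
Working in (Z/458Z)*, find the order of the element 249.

57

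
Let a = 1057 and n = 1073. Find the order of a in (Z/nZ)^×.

126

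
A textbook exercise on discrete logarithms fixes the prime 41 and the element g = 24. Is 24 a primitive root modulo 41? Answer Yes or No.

φ(41) = 41 − 1 = 40 = 2^3 · 5.
Test 24^(40/q) mod 41 for each prime factor q of 40:
24^20 ≡ 40 (mod 41)  [q = 2: ≢ 1 ✓]
24^8 ≡ 16 (mod 41)  [q = 5: ≢ 1 ✓]
All checks pass, so 24 has order 40 and is a primitive root modulo 41.

Yes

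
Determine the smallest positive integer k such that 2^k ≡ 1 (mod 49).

Since 2 ∈ (Z/49Z)^×, its order divides φ(49) = φ(7^2) = 7·(7−1) = 42 = 2 · 3 · 7.
Divisors of 42: 1, 2, 3, 6, 7, 14, 21, 42.
Compute 2^d (mod 49) for the divisors d until we hit 1:
2^1 ≡ 2
2^2 ≡ 4
2^3 ≡ 8
2^6 ≡ 15
2^7 ≡ 30
2^14 ≡ 18
2^21 ≡ 1
So ord_49(2) = 21.

21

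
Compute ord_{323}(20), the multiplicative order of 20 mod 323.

16

Since 20 ∈ (Z/323Z)^×, its order divides φ(323) = φ(17·19) = (17−1)·(19−1) = 16·18 = 288 = 2^5 · 3^2.
Divisors of 288: 1, 2, 3, 4, 6, 8, 9, 12, 16, 18, 24, 32, 36, 48, 72, 96, 144, 288.
Test each divisor d:
20^1 ≡ 20
20^2 ≡ 77
20^3 ≡ 248
20^4 ≡ 115
20^6 ≡ 134
20^8 ≡ 305
20^9 ≡ 286
20^12 ≡ 191
20^16 ≡ 1
The smallest such exponent is 16, so the order of 20 is 16.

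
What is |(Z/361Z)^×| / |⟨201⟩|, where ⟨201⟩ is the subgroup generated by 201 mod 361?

6

By Lagrange's theorem, ord_361(201) divides φ(361) = φ(19^2) = 19·(19−1) = 342 = 2 · 3^2 · 19.
Divisors of 342: 1, 2, 3, 6, 9, 18, 19, 38, 57, 114, 171, 342.
Compute 201^d (mod 361) for the divisors d until we hit 1:
201^1 ≡ 201 (mod 361)
201^2 ≡ 330 (mod 361)
201^3 ≡ 267 (mod 361)
201^6 ≡ 172 (mod 361)
201^9 ≡ 77 (mod 361)
201^18 ≡ 153 (mod 361)
201^19 ≡ 68 (mod 361)
201^38 ≡ 292 (mod 361)
201^57 ≡ 1 (mod 361) ✓
The order of 201 is 57, so the subgroup it generates has 57 elements.
Index = |(Z/361Z)^×| / |⟨201⟩| = 342 / 57 = 6.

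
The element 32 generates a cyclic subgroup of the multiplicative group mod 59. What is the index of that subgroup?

1

The order of 32 must divide φ(59) = 59 − 1 = 58 = 2 · 29.
Divisors of 58: 1, 2, 29, 58.
Compute 32^d (mod 59) for the divisors d until we hit 1:
32^1 ≡ 32 (mod 59)
32^2 ≡ 21 (mod 59)
32^29 ≡ 58 (mod 59)
32^58 ≡ 1 (mod 59) ✓
The order of 32 is 58, so the subgroup it generates has 58 elements.
[(Z/59Z)^× : ⟨32⟩] = 58/58 = 1.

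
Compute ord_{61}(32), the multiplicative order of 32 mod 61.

The order of 32 must divide φ(61) = 61 − 1 = 60 = 2^2 · 3 · 5.
Divisors of 60: 1, 2, 3, 4, 5, 6, 10, 12, 15, 20, 30, 60.
Test each divisor d:
32^1 ≡ 32
32^2 ≡ 48
32^3 ≡ 11
32^4 ≡ 47
32^5 ≡ 40
32^6 ≡ 60
32^10 ≡ 14
32^12 ≡ 1
Therefore the multiplicative order of 32 modulo 61 is 12.

12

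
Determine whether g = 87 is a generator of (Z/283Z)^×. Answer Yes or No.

Yes

φ(283) = 283 − 1 = 282 = 2 · 3 · 47.
Test 87^(282/q) mod 283 for each prime factor q of 282:
87^141 ≡ 282 (mod 283)  [q = 2: ≢ 1 ✓]
87^94 ≡ 238 (mod 283)  [q = 3: ≢ 1 ✓]
87^6 ≡ 29 (mod 283)  [q = 47: ≢ 1 ✓]
All checks pass, so 87 has order 282 and is a primitive root modulo 283.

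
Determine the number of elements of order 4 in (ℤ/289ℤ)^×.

φ(289) = φ(17^2) = 17·(17−1) = 272 = 2^4 · 17.
(Z/289Z)^× is cyclic (|G| = 272); a cyclic group of order m has exactly φ(d) elements of each order d | m, and none otherwise.
4 = 2^2 divides 272, and φ(4) = 2.

2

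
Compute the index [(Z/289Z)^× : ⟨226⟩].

1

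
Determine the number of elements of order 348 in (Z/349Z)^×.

112

φ(349) = 349 − 1 = 348 = 2^2 · 3 · 29.
(Z/349Z)^× is cyclic (|G| = 348); a cyclic group of order m has exactly φ(d) elements of each order d | m, and none otherwise.
348 = 2^2 · 3 · 29 divides 348, and φ(348) = 112.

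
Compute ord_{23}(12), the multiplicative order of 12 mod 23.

Since 12 ∈ (Z/23Z)^×, its order divides φ(23) = 23 − 1 = 22 = 2 · 11.
Divisors of 22: 1, 2, 11, 22.
Compute 12^d (mod 23) for the divisors d until we hit 1:
12^1 ≡ 12
12^2 ≡ 6
12^11 ≡ 1
Therefore the multiplicative order of 12 modulo 23 is 11.

11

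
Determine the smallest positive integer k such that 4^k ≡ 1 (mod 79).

The order of 4 must divide φ(79) = 79 − 1 = 78 = 2 · 3 · 13.
Divisors of 78: 1, 2, 3, 6, 13, 26, 39, 78.
Evaluate successive powers at the divisors of 78:
4^1 ≡ 4 (mod 79)
4^2 ≡ 16 (mod 79)
4^3 ≡ 64 (mod 79)
4^6 ≡ 67 (mod 79)
4^13 ≡ 23 (mod 79)
4^26 ≡ 55 (mod 79)
4^39 ≡ 1 (mod 79) ✓
So ord_79(4) = 39.

39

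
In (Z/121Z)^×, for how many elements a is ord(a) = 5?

4

φ(121) = φ(11^2) = 11·(11−1) = 110 = 2 · 5 · 11.
Since (Z/121Z)^× is cyclic of order 110, the number of elements of order d is φ(d) when d | 110 and 0 otherwise.
5 | 110, and φ(5) = 5 − 1 = 4.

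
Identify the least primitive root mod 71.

φ(71) = 71 − 1 = 70 = 2 · 5 · 7.
Test candidates g = 2, 3, … against the prime factors q ∈ {2, 5, 7} of φ(71): g is a generator iff g^(70/q) ≢ 1 for every such q.
g = 2: 2^35 ≡ 1 — hits 1, so not a primitive root.
g = 3: 3^35 ≡ 1 — hits 1, so not a primitive root.
g = 4: 4^35 ≡ 1 — hits 1, so not a primitive root.
g = 5: 5^35 ≡ 1 — hits 1, so not a primitive root.
g = 6: 6^35 ≡ 1 — hits 1, so not a primitive root.
g = 7: 7^35 ≡ 70; 7^14 ≡ 54; 7^10 ≡ 45 — none is 1, so 7 is a primitive root.
Hence the least primitive root of 71 is 7.

7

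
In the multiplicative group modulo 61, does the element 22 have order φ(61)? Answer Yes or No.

No

φ(61) = 61 − 1 = 60 = 2^2 · 3 · 5.
Test 22^(60/q) mod 61 for each prime factor q of 60:
22^30 ≡ 1 (mod 61)  [q = 2: ≡ 1 ✗]
22^20 ≡ 47 (mod 61)  [q = 3: ≢ 1 ✓]
22^12 ≡ 9 (mod 61)  [q = 5: ≢ 1 ✓]
The check at q = 2 fails, so 22 generates a proper subgroup.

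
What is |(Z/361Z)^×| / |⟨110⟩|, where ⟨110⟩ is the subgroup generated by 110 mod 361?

1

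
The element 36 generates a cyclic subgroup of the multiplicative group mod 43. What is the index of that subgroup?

Since 36 ∈ (Z/43Z)^×, its order divides φ(43) = 43 − 1 = 42 = 2 · 3 · 7.
Divisors of 42: 1, 2, 3, 6, 7, 14, 21, 42.
Compute 36^d (mod 43) for the divisors d until we hit 1:
36^1 ≡ 36
36^2 ≡ 6
36^3 ≡ 1
So ord_43(36) = 3, hence |⟨36⟩| = 3.
The index is φ(43) / ord(36) = 42 / 3 = 14.

14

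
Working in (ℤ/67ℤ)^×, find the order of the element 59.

Since 59 ∈ (Z/67Z)^×, its order divides φ(67) = 67 − 1 = 66 = 2 · 3 · 11.
Divisors of 66: 1, 2, 3, 6, 11, 22, 33, 66.
Check 59^d mod 67 for each divisor in increasing order:
59^1 ≡ 59 (mod 67)
59^2 ≡ 64 (mod 67)
59^3 ≡ 24 (mod 67)
59^6 ≡ 40 (mod 67)
59^11 ≡ 1 (mod 67) ✓
So ord_67(59) = 11.

11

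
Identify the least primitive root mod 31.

φ(31) = 31 − 1 = 30 = 2 · 3 · 5.
g is a primitive root iff g^(30/q) ≢ 1 (mod 31) for each prime q ∈ {2, 3, 5}.
g = 2: 2^15 ≡ 1 — hits 1, so not a primitive root.
g = 3: 3^15 ≡ 30; 3^10 ≡ 25; 3^6 ≡ 16 — none is 1, so 3 is a primitive root.
The smallest primitive root modulo 31 is 3.

3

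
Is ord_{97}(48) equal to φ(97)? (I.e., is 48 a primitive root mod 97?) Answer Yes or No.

φ(97) = 97 − 1 = 96 = 2^5 · 3.
An element g generates (Z/97Z)^× iff g^(96/q) ≢ 1 (mod 97) for each prime q ∈ {2, 3}.
48^48 ≡ 1 (mod 97)  [q = 2: ≡ 1 ✗]
48^32 ≡ 61 (mod 97)  [q = 3: ≢ 1 ✓]
Since 48^48 ≡ 1, the order of 48 divides 48 < 96, so 48 is not a primitive root.

No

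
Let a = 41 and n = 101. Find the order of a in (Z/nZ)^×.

Since 41 ∈ (Z/101Z)^×, its order divides φ(101) = 101 − 1 = 100 = 2^2 · 5^2.
Divisors of 100: 1, 2, 4, 5, 10, 20, 25, 50, 100.
Evaluate successive powers at the divisors of 100:
41^1 ≡ 41
41^2 ≡ 65
41^4 ≡ 84
41^5 ≡ 10
41^10 ≡ 100
41^20 ≡ 1
Therefore the multiplicative order of 41 modulo 101 is 20.

20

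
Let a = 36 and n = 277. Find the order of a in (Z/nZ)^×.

138

The order of 36 must divide φ(277) = 277 − 1 = 276 = 2^2 · 3 · 23.
Divisors of 276: 1, 2, 3, 4, 6, 12, 23, 46, 69, 92, 138, 276.
Compute 36^d (mod 277) for the divisors d until we hit 1:
36^1 ≡ 36 (mod 277)
36^2 ≡ 188 (mod 277)
36^3 ≡ 120 (mod 277)
36^4 ≡ 165 (mod 277)
36^6 ≡ 273 (mod 277)
36^12 ≡ 16 (mod 277)
36^23 ≡ 161 (mod 277)
36^46 ≡ 160 (mod 277)
36^69 ≡ 276 (mod 277)
36^92 ≡ 116 (mod 277)
36^138 ≡ 1 (mod 277) ✓
Therefore the multiplicative order of 36 modulo 277 is 138.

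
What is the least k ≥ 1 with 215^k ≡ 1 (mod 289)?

272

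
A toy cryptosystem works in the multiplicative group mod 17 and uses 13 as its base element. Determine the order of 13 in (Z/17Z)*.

Since 13 ∈ (Z/17Z)^×, its order divides φ(17) = 17 − 1 = 16 = 2^4.
Divisors of 16: 1, 2, 4, 8, 16.
Check 13^d mod 17 for each divisor in increasing order:
13^1 ≡ 13 (mod 17)
13^2 ≡ 16 (mod 17)
13^4 ≡ 1 (mod 17) ✓
Hence ord(13) = 4.

4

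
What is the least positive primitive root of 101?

2

φ(101) = 101 − 1 = 100 = 2^2 · 5^2.
Test candidates g = 2, 3, … against the prime factors q ∈ {2, 5} of φ(101): g is a generator iff g^(100/q) ≢ 1 for every such q.
g = 2: 2^50 ≡ 100; 2^20 ≡ 95 — none is 1, so 2 is a primitive root.
So 2 is the smallest generator of (Z/101Z)^×.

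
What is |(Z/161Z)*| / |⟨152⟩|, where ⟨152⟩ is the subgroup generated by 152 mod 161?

By Lagrange's theorem, ord_161(152) divides φ(161) = φ(7·23) = (7−1)·(23−1) = 6·22 = 132 = 2^2 · 3 · 11.
Divisors of 132: 1, 2, 3, 4, 6, 11, 12, 22, 33, 44, 66, 132.
Compute 152^d (mod 161) for the divisors d until we hit 1:
152^1 ≡ 152 (mod 161)
152^2 ≡ 81 (mod 161)
152^3 ≡ 76 (mod 161)
152^4 ≡ 121 (mod 161)
152^6 ≡ 141 (mod 161)
152^11 ≡ 45 (mod 161)
152^12 ≡ 78 (mod 161)
152^22 ≡ 93 (mod 161)
152^33 ≡ 160 (mod 161)
152^44 ≡ 116 (mod 161)
152^66 ≡ 1 (mod 161) ✓
So ord_161(152) = 66, hence |⟨152⟩| = 66.
Index = |(Z/161Z)^×| / |⟨152⟩| = 132 / 66 = 2.

2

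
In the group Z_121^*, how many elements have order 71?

0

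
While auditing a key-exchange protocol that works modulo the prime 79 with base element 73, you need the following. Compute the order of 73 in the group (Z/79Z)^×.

The order of 73 must divide φ(79) = 79 − 1 = 78 = 2 · 3 · 13.
Divisors of 78: 1, 2, 3, 6, 13, 26, 39, 78.
Compute 73^d (mod 79) for the divisors d until we hit 1:
73^1 ≡ 73 (mod 79)
73^2 ≡ 36 (mod 79)
73^3 ≡ 21 (mod 79)
73^6 ≡ 46 (mod 79)
73^13 ≡ 23 (mod 79)
73^26 ≡ 55 (mod 79)
73^39 ≡ 1 (mod 79) ✓
The smallest such exponent is 39, so the order of 73 is 39.

39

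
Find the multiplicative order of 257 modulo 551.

126

The order of 257 must divide φ(551) = φ(19·29) = (19−1)·(29−1) = 18·28 = 504 = 2^3 · 3^2 · 7.
Divisors of 504: 1, 2, 3, 4, 6, 7, 8, 9, 12, 14, 18, 21, 24, 28, 36, 42, 56, 63, 72, 84, 126, 168, 252, 504.
Check 257^d mod 551 for each divisor in increasing order:
257^1 ≡ 257 (mod 551)
257^2 ≡ 480 (mod 551)
257^3 ≡ 487 (mod 551)
257^4 ≡ 82 (mod 551)
257^6 ≡ 239 (mod 551)
257^7 ≡ 262 (mod 551)
257^8 ≡ 112 (mod 551)
257^9 ≡ 132 (mod 551)
257^12 ≡ 368 (mod 551)
257^14 ≡ 320 (mod 551)
257^18 ≡ 343 (mod 551)
257^21 ≡ 88 (mod 551)
257^24 ≡ 429 (mod 551)
257^28 ≡ 465 (mod 551)
257^36 ≡ 286 (mod 551)
257^42 ≡ 30 (mod 551)
257^56 ≡ 233 (mod 551)
257^63 ≡ 436 (mod 551)
257^72 ≡ 248 (mod 551)
257^84 ≡ 349 (mod 551)
257^126 ≡ 1 (mod 551) ✓
Hence ord(257) = 126.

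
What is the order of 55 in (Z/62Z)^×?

30

ord(55) | φ(62) = φ(2)·φ(31) = 1·30 = 30 = 2 · 3 · 5.
Divisors of 30: 1, 2, 3, 5, 6, 10, 15, 30.
Compute 55^d (mod 62) for the divisors d until we hit 1:
55^1 ≡ 55 (mod 62)
55^2 ≡ 49 (mod 62)
55^3 ≡ 29 (mod 62)
55^5 ≡ 57 (mod 62)
55^6 ≡ 35 (mod 62)
55^10 ≡ 25 (mod 62)
55^15 ≡ 61 (mod 62)
55^30 ≡ 1 (mod 62) ✓
Hence ord(55) = 30.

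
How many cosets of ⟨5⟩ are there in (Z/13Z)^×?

3

Since 5 ∈ (Z/13Z)^×, its order divides φ(13) = 13 − 1 = 12 = 2^2 · 3.
Divisors of 12: 1, 2, 3, 4, 6, 12.
Check 5^d mod 13 for each divisor in increasing order:
5^1 ≡ 5 (mod 13)
5^2 ≡ 12 (mod 13)
5^3 ≡ 8 (mod 13)
5^4 ≡ 1 (mod 13) ✓
So ord_13(5) = 4, hence |⟨5⟩| = 4.
[(Z/13Z)^× : ⟨5⟩] = 12/4 = 3.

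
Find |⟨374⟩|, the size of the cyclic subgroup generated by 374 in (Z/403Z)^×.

The order of 374 must divide φ(403) = φ(13·31) = (13−1)·(31−1) = 12·30 = 360 = 2^3 · 3^2 · 5.
Divisors of 360: 1, 2, 3, 4, 5, 6, 8, 9, 10, 12, 15, 18, 20, 24, 30, 36, 40, 45, 60, 72, 90, 120, 180, 360.
Evaluate successive powers at the divisors of 360:
374^1 ≡ 374 (mod 403)
374^2 ≡ 35 (mod 403)
374^3 ≡ 194 (mod 403)
374^4 ≡ 16 (mod 403)
374^5 ≡ 342 (mod 403)
374^6 ≡ 157 (mod 403)
374^8 ≡ 256 (mod 403)
374^9 ≡ 233 (mod 403)
374^10 ≡ 94 (mod 403)
374^12 ≡ 66 (mod 403)
374^15 ≡ 311 (mod 403)
374^18 ≡ 287 (mod 403)
374^20 ≡ 373 (mod 403)
374^24 ≡ 326 (mod 403)
374^30 ≡ 1 (mod 403) ✓
Hence ord(374) = 30.

30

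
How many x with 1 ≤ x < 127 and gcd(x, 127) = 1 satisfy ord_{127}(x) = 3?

2

φ(127) = 127 − 1 = 126 = 2 · 3^2 · 7.
(Z/127Z)^× is cyclic (|G| = 126); a cyclic group of order m has exactly φ(d) elements of each order d | m, and none otherwise.
3 | 126, and φ(3) = 3 − 1 = 2.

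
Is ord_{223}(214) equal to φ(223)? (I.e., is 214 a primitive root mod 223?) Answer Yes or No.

Yes

φ(223) = 223 − 1 = 222 = 2 · 3 · 37.
Test 214^(222/q) mod 223 for each prime factor q of 222:
214^111 ≡ 222 (mod 223)  [q = 2: ≢ 1 ✓]
214^74 ≡ 39 (mod 223)  [q = 3: ≢ 1 ✓]
214^6 ≡ 32 (mod 223)  [q = 37: ≢ 1 ✓]
None equal 1, so ord_223(214) = 222: 214 is a primitive root.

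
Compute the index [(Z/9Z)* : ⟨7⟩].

2

ord(7) | φ(9) = φ(3^2) = 3·(3−1) = 6 = 2 · 3.
Divisors of 6: 1, 2, 3, 6.
Check 7^d mod 9 for each divisor in increasing order:
7^1 ≡ 7 (mod 9)
7^2 ≡ 4 (mod 9)
7^3 ≡ 1 (mod 9) ✓
Thus |⟨7⟩| = ord(7) = 3.
Index = |(Z/9Z)^×| / |⟨7⟩| = 6 / 3 = 2.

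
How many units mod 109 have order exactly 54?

18

φ(109) = 109 − 1 = 108 = 2^2 · 3^3.
Since (Z/109Z)^× is cyclic of order 108, the number of elements of order d is φ(d) when d | 108 and 0 otherwise.
54 = 2 · 3^3 divides 108, and φ(54) = 18.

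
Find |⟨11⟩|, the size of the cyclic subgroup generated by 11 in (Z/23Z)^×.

The order of 11 must divide φ(23) = 23 − 1 = 22 = 2 · 11.
Divisors of 22: 1, 2, 11, 22.
Check 11^d mod 23 for each divisor in increasing order:
11^1 ≡ 11
11^2 ≡ 6
11^11 ≡ 22
11^22 ≡ 1
Therefore the multiplicative order of 11 modulo 23 is 22.

22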